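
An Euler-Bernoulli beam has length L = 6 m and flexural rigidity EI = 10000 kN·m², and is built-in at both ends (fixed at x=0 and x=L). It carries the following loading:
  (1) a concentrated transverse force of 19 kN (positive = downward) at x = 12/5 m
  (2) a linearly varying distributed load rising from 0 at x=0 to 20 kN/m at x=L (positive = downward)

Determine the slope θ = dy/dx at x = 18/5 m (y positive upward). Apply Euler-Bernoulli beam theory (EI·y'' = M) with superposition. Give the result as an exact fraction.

θ(18/5) = 2718/1953125 rad

Load 1 — point force P=19 kN at a=12/5 m (b=L-a=18/5):
  θ_1 = Pa²(L-x)(2bL-(3b+a)(L-x))/(2L³EI)  [x>a] = 19·(12/5)²·(6-(18/5))·(2·(18/5)·6-(3·(18/5)+(12/5))·(6-(18/5)))/(2·6³·10000) = 1368/1953125 rad
Load 2 — triangular load w₀=20 kN/m (0→w₀ over full span):
  θ_2 = -w₀(2x(L-x)(L-2x)(x+2L)+x²(L-x)²)/(120LEI) = -20·(2·(18/5)·(6-(18/5))·(6-2·(18/5))·((18/5)+2·6)+(18/5)²·(6-(18/5))²)/(120·6·10000) = 54/78125 rad
Superposition: θ = Σ θ_i = 2718/1953125 rad ≈ 0.001392 rad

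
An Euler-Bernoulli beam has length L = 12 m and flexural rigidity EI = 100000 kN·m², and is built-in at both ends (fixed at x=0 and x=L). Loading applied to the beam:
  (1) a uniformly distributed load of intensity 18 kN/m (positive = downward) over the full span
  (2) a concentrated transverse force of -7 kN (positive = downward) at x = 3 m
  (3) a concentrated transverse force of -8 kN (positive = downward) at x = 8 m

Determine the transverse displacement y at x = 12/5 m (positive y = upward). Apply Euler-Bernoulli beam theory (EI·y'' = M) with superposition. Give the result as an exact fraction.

Load 1 — uniform load w=18 kN/m over full span:
  y_1 = -wx²(L-x)²/(24EI) = -18·(12/5)²·(12-(12/5))²/(24·100000) = -7776/1953125 m
Load 2 — point force P=-7 kN at a=3 m (b=L-a=9):
  y_2 = -Pb²x²(3aL-(3a+b)x)/(6L³EI)  [x≤a] = -(-7)·9²·(12/5)²·(3·3·12-(3·3+9)·(12/5))/(6·12³·100000) = 5103/25000000 m
Load 3 — point force P=-8 kN at a=8 m (b=L-a=4):
  y_3 = -Pb²x²(3aL-(3a+b)x)/(6L³EI)  [x≤a] = -(-8)·4²·(12/5)²·(3·8·12-(3·8+4)·(12/5))/(6·12³·100000) = 184/1171875 m
Superposition: y = Σ y_i = -1357567/375000000 m ≈ -0.003620 m

y(12/5) = -1357567/375000000 m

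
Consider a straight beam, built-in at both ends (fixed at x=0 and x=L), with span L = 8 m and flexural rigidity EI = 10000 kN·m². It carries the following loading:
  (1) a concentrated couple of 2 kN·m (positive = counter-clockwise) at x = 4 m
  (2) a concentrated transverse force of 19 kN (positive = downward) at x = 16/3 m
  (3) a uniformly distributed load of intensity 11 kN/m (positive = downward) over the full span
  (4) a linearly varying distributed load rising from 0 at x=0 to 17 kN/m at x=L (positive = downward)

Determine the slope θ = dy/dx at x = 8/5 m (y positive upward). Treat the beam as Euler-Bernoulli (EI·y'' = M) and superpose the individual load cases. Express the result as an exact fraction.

Load 1 — applied couple M₀=2 kN·m at a=4 m (b=L-a=4):
  θ_1 = (R_Ax²/2 - M_Ax)/EI  [x≤a] with R_A=3/8, M_A=1/2 = ((3/8)·(8/5)²/2 - (1/2)·(8/5))/10000 = -1/31250 rad
Load 2 — point force P=19 kN at a=16/3 m (b=L-a=8/3):
  θ_2 = -Pb²x(2aL-(3a+b)x)/(2L³EI)  [x≤a] = -19·(8/3)²·(8/5)·(2·(16/3)·8-(3·(16/3)+(8/3))·(8/5))/(2·8³·10000) = -494/421875 rad
Load 3 — uniform load w=11 kN/m over full span:
  θ_3 = -wx(L-x)(L-2x)/(12EI) = -11·(8/5)·(8-(8/5))·(8-2·(8/5))/(12·10000) = -352/78125 rad
Load 4 — triangular load w₀=17 kN/m (0→w₀ over full span):
  θ_4 = -w₀(2x(L-x)(L-2x)(x+2L)+x²(L-x)²)/(120LEI) = -17·(2·(8/5)·(8-(8/5))·(8-2·(8/5))·((8/5)+2·8)+(8/5)²·(8-(8/5))²)/(120·8·10000) = -3808/1171875 rad
Superposition: θ = Σ θ_i = -188959/21093750 rad ≈ -0.008958 rad

θ(8/5) = -188959/21093750 rad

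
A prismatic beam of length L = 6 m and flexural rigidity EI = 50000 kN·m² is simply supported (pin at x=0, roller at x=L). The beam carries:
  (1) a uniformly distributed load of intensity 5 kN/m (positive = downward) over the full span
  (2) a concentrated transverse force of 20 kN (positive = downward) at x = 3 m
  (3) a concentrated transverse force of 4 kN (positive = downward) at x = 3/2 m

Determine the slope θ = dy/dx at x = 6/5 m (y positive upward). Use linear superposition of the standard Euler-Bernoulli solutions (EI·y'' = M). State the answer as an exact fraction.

Load 1 — uniform load w=5 kN/m over full span:
  θ_1 = -w(L³-6Lx²+4x³)/(24EI) = -5·(6³-6·6·(6/5)²+4·(6/5)³)/(24·50000) = -891/1250000 rad
Load 2 — point force P=20 kN at a=3 m (b=L-a=3):
  θ_2 = -Pb(L²-b²-3x²)/(6LEI)  [x≤a] = -20·3·(6²-3²-3·(6/5)²)/(6·6·50000) = -189/250000 rad
Load 3 — point force P=4 kN at a=3/2 m (b=L-a=9/2):
  θ_3 = -Pb(L²-b²-3x²)/(6LEI)  [x≤a] = -4·(9/2)·(6²-(9/2)²-3·(6/5)²)/(6·6·50000) = -1143/10000000 rad
Superposition: θ = Σ θ_i = -15831/10000000 rad ≈ -0.001583 rad

θ(6/5) = -15831/10000000 rad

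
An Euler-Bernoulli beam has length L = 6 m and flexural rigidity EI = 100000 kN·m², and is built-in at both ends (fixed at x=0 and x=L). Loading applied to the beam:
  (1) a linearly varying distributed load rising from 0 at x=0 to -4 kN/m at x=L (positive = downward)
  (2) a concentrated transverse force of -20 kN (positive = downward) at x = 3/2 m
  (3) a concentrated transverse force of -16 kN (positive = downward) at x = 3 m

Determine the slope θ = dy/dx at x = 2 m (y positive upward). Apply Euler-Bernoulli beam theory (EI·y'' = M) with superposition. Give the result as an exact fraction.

Load 1 — triangular load w₀=-4 kN/m (0→w₀ over full span):
  θ_1 = -w₀(2x(L-x)(L-2x)(x+2L)+x²(L-x)²)/(120LEI) = -(-4)·(2·2·(6-2)·(6-2·2)·(2+2·6)+2²·(6-2)²)/(120·6·100000) = 4/140625 rad
Load 2 — point force P=-20 kN at a=3/2 m (b=L-a=9/2):
  θ_2 = Pa²(L-x)(2bL-(3b+a)(L-x))/(2L³EI)  [x>a] = (-20)·(3/2)²·(6-2)·(2·(9/2)·6-(3·(9/2)+(3/2))·(6-2))/(2·6³·100000) = 1/40000 rad
Load 3 — point force P=-16 kN at a=3 m (b=L-a=3):
  θ_3 = -Pb²x(2aL-(3a+b)x)/(2L³EI)  [x≤a] = -(-16)·3²·2·(2·3·6-(3·3+3)·2)/(2·6³·100000) = 1/12500 rad
Superposition: θ = Σ θ_i = 1201/9000000 rad ≈ 0.000133 rad

θ(2) = 1201/9000000 rad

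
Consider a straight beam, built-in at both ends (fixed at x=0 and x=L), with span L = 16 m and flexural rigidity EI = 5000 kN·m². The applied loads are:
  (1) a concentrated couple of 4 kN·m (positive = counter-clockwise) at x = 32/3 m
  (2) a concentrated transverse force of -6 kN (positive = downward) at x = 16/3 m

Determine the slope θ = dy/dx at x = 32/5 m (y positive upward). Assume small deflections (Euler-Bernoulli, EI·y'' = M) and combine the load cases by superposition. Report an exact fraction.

Load 1 — applied couple M₀=4 kN·m at a=32/3 m (b=L-a=16/3):
  θ_1 = (R_Ax²/2 - M_Ax)/EI  [x≤a] with R_A=1/3, M_A=4/3 = ((1/3)·(32/5)²/2 - (4/3)·(32/5))/5000 = -16/46875 rad
Load 2 — point force P=-6 kN at a=16/3 m (b=L-a=32/3):
  θ_2 = Pa²(L-x)(2bL-(3b+a)(L-x))/(2L³EI)  [x>a] = (-6)·(16/3)²·(16-(32/5))·(2·(32/3)·16-(3·(32/3)+(16/3))·(16-(32/5)))/(2·16³·5000) = 32/46875 rad
Superposition: θ = Σ θ_i = 16/46875 rad ≈ 0.000341 rad

θ(32/5) = 16/46875 rad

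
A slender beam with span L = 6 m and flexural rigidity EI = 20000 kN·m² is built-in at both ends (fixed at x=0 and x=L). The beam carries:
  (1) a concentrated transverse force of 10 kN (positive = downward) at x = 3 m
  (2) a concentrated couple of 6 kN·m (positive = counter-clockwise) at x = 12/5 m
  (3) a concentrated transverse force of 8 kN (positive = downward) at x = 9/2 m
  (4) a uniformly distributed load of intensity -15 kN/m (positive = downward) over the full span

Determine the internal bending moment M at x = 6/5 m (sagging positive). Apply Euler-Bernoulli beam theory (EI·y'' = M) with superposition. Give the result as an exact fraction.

Load 1 — point force P=10 kN at a=3 m (b=L-a=3):
  M_1 = Pb²(3a+b)x/L³ - Pab²/L²  [x≤a] = 10·3²·(3·3+3)·(6/5)/6³ - 10·3·3²/6² = -3/2 kN·m
Load 2 — applied couple M₀=6 kN·m at a=12/5 m (b=L-a=18/5):
  M_2 = R_Ax - M_A  [x≤a] with R_A=36/25, M_A=18/25 = (36/25)·(6/5) - (18/25) = 126/125 kN·m
Load 3 — point force P=8 kN at a=9/2 m (b=L-a=3/2):
  M_3 = Pb²(3a+b)x/L³ - Pab²/L²  [x≤a] = 8·(3/2)²·(3·(9/2)+(3/2))·(6/5)/6³ - 8·(9/2)·(3/2)²/6² = -3/4 kN·m
Load 4 — uniform load w=-15 kN/m over full span:
  M_4 = wLx/2 - wL²/12 - wx²/2 = (-15)·6·(6/5)/2 - (-15)·6²/12 - (-15)·(6/5)²/2 = 9/5 kN·m
Superposition: M = Σ M_i = 279/500 kN·m ≈ 0.558000 kN·m

M(6/5) = 279/500 kN·m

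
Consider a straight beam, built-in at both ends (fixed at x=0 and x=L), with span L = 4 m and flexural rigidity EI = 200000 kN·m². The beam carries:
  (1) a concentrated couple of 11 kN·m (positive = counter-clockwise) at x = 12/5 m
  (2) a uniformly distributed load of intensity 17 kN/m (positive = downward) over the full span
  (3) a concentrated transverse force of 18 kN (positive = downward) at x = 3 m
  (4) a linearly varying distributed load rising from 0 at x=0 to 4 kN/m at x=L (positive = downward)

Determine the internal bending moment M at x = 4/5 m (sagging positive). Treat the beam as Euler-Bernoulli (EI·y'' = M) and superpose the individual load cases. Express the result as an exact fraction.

Load 1 — applied couple M₀=11 kN·m at a=12/5 m (b=L-a=8/5):
  M_1 = R_Ax - M_A  [x≤a] with R_A=99/25, M_A=88/25 = (99/25)·(4/5) - (88/25) = -44/125 kN·m
Load 2 — uniform load w=17 kN/m over full span:
  M_2 = wLx/2 - wL²/12 - wx²/2 = 17·4·(4/5)/2 - 17·4²/12 - 17·(4/5)²/2 = -68/75 kN·m
Load 3 — point force P=18 kN at a=3 m (b=L-a=1):
  M_3 = Pb²(3a+b)x/L³ - Pab²/L²  [x≤a] = 18·1²·(3·3+1)·(4/5)/4³ - 18·3·1²/4² = -9/8 kN·m
Load 4 — triangular load w₀=4 kN/m (0→w₀ over full span):
  M_4 = 3w₀Lx/20 - w₀L²/30 - w₀x³/(6L) = 3·4·4·(4/5)/20 - 4·4²/30 - 4·(4/5)³/(6·4) = -112/375 kN·m
Superposition: M = Σ M_i = -8047/3000 kN·m ≈ -2.682333 kN·m

M(4/5) = -8047/3000 kN·m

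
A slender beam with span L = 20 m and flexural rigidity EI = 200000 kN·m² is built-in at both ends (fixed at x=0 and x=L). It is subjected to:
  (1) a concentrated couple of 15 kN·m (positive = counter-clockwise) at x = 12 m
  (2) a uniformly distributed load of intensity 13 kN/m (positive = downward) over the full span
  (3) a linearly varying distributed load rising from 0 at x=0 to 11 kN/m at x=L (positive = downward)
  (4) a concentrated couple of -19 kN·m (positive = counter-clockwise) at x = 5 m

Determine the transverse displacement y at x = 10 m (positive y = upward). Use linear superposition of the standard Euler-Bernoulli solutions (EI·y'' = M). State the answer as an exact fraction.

y(10) = -18929/480000 m

Load 1 — applied couple M₀=15 kN·m at a=12 m (b=L-a=8):
  y_1 = (R_Ax³/6 - M_Ax²/2)/EI  [x≤a] with R_A=27/25, M_A=24/5 = ((27/25)·10³/6 - (24/5)·10²/2)/200000 = -3/10000 m
Load 2 — uniform load w=13 kN/m over full span:
  y_2 = -wx²(L-x)²/(24EI) = -13·10²·(20-10)²/(24·200000) = -13/480 m
Load 3 — triangular load w₀=11 kN/m (0→w₀ over full span):
  y_3 = -w₀x²(L-x)²(x+2L)/(120LEI) = -11·10²·(20-10)²·(10+2·20)/(120·20·200000) = -11/960 m
Load 4 — applied couple M₀=-19 kN·m at a=5 m (b=L-a=15):
  y_4 = (R_Ax³/6 - M_Ax²/2 - M₀(x-a)²/2)/EI  [x>a] with R_A=-171/160, M_A=57/16 = ((-171/160)·10³/6 - (57/16)·10²/2 - (-19)·(10-5)²/2)/200000 = -19/32000 m
Superposition: y = Σ y_i = -18929/480000 m ≈ -0.039435 m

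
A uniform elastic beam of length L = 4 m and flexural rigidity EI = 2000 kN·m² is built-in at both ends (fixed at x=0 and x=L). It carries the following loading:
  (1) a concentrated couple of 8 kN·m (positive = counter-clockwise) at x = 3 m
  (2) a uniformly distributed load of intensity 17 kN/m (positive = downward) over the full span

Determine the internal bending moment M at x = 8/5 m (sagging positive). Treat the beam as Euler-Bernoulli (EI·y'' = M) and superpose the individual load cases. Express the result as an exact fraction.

Load 1 — applied couple M₀=8 kN·m at a=3 m (b=L-a=1):
  M_1 = R_Ax - M_A  [x≤a] with R_A=9/4, M_A=5/2 = (9/4)·(8/5) - (5/2) = 11/10 kN·m
Load 2 — uniform load w=17 kN/m over full span:
  M_2 = wLx/2 - wL²/12 - wx²/2 = 17·4·(8/5)/2 - 17·4²/12 - 17·(8/5)²/2 = 748/75 kN·m
Superposition: M = Σ M_i = 1661/150 kN·m ≈ 11.073333 kN·m

M(8/5) = 1661/150 kN·m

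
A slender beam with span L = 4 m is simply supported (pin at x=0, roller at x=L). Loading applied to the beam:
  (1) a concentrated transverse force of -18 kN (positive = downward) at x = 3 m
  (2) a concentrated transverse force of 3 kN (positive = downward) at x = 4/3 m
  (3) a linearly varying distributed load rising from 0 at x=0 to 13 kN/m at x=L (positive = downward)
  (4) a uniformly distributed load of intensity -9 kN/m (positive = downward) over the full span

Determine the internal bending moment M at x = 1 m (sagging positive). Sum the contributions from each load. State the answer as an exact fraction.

Load 1 — point force P=-18 kN at a=3 m (b=L-a=1):
  M_1 = Pbx/L  [x≤a] = (-18)·1·1/4 = -9/2 kN·m
Load 2 — point force P=3 kN at a=4/3 m (b=L-a=8/3):
  M_2 = Pbx/L  [x≤a] = 3·(8/3)·1/4 = 2 kN·m
Load 3 — triangular load w₀=13 kN/m (0→w₀ over full span):
  M_3 = w₀Lx/6 - w₀x³/(6L) = 13·4·1/6 - 13·1³/(6·4) = 65/8 kN·m
Load 4 — uniform load w=-9 kN/m over full span:
  M_4 = wx(L-x)/2 = (-9)·1·(4-1)/2 = -27/2 kN·m
Superposition: M = Σ M_i = -63/8 kN·m ≈ -7.875000 kN·m

M(1) = -63/8 kN·m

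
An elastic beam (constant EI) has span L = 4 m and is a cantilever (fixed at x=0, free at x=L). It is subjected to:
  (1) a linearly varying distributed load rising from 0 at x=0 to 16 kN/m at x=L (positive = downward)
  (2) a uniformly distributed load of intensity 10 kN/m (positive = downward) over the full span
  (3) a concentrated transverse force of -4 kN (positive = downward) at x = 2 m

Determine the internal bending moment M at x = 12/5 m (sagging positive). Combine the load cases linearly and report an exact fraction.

M(12/5) = -11456/375 kN·m

Load 1 — triangular load w₀=16 kN/m (0→w₀ over full span):
  M_1 = w₀Lx/2 - w₀L²/3 - w₀x³/(6L) = 16·4·(12/5)/2 - 16·4²/3 - 16·(12/5)³/(6·4) = -6656/375 kN·m
Load 2 — uniform load w=10 kN/m over full span:
  M_2 = -w(L-x)²/2 = -10·(4-(12/5))²/2 = -64/5 kN·m
Load 3 — point force P=-4 kN at a=2 m (b=L-a=2):
  M_3 = 0  [x>a] = 0 kN·m
Superposition: M = Σ M_i = -11456/375 kN·m ≈ -30.549333 kN·m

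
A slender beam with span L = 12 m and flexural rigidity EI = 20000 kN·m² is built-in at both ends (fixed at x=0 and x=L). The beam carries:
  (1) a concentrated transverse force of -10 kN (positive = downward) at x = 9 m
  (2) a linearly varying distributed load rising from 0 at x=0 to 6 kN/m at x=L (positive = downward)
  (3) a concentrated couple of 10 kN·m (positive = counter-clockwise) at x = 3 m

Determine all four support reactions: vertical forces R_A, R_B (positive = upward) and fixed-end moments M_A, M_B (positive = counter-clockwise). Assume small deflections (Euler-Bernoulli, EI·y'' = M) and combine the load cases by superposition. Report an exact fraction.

Load 1 — point force P=-10 kN at a=9 m (b=L-a=3):
  R_A = Pb²(3a+b)/L³ = (-10)·3²·(3·9+3)/12³ = -25/16 kN
  M_A = Pab²/L² = (-10)·9·3²/12² = -45/8 kN·m
  R_B = Pa²(a+3b)/L³ = (-10)·9²·(9+3·3)/12³ = -135/16 kN
  M_B = -Pa²b/L² = -(-10)·9²·3/12² = 135/8 kN·m
Load 2 — triangular load w₀=6 kN/m (0→w₀ over full span):
  R_A = 3w₀L/20 = 3·6·12/20 = 54/5 kN
  M_A = w₀L²/30 = 6·12²/30 = 144/5 kN·m
  R_B = 7w₀L/20 = 7·6·12/20 = 126/5 kN
  M_B = -w₀L²/20 = -6·12²/20 = -216/5 kN·m
Load 3 — applied couple M₀=10 kN·m at a=3 m (b=L-a=9):
  R_A = 6M₀ab/L³ = 6·10·3·9/12³ = 15/16 kN
  M_A = M₀b(2a-b)/L² = 10·9·(2·3-9)/12² = -15/8 kN·m
  R_B = -6M₀ab/L³ = -6·10·3·9/12³ = -15/16 kN
  M_B = M₀a(2b-a)/L² = 10·3·(2·9-3)/12² = 25/8 kN·m
Superposition: R_A = 407/40 kN, M_A = 213/10 kN·m, R_B = 633/40 kN, M_B = -116/5 kN·m

R_A = 407/40 kN, M_A = 213/10 kN·m, R_B = 633/40 kN, M_B = -116/5 kN·m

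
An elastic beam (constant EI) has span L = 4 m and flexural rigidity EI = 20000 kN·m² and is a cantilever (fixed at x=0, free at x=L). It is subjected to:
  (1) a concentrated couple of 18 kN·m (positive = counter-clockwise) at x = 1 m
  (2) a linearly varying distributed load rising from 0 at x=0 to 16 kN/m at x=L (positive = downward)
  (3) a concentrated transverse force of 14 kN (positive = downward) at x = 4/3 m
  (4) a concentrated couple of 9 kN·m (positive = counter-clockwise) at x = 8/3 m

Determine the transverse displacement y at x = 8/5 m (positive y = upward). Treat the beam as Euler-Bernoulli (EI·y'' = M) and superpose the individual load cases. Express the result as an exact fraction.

Load 1 — applied couple M₀=18 kN·m at a=1 m (b=L-a=3):
  y_1 = M₀a(2x-a)/(2EI)  [x>a] = 18·1·(2·(8/5)-1)/(2·20000) = 99/100000 m
Load 2 — triangular load w₀=16 kN/m (0→w₀ over full span):
  y_2 = (w₀Lx³/12-w₀L²x²/6-w₀x⁵/(120L))/EI = (16·4·(8/5)³/12-16·4²·(8/5)²/6-16·(8/5)⁵/(120·4))/20000 = -128512/29296875 m
Load 3 — point force P=14 kN at a=4/3 m (b=L-a=8/3):
  y_3 = -Pa²(3x-a)/(6EI)  [x>a] = -14·(4/3)²·(3·(8/5)-(4/3))/(6·20000) = -182/253125 m
Load 4 — applied couple M₀=9 kN·m at a=8/3 m (b=L-a=4/3):
  y_4 = M₀x²/(2EI)  [x≤a] = 9·(8/5)²/(2·20000) = 9/15625 m
Superposition: y = Σ y_i = -89594993/25312500000 m ≈ -0.003540 m

y(8/5) = -89594993/25312500000 m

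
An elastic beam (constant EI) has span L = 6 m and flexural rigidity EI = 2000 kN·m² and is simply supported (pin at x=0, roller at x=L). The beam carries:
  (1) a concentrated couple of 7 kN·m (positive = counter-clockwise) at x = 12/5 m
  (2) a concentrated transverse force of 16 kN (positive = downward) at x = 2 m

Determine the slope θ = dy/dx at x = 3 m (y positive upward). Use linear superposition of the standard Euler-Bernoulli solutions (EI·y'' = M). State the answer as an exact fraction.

θ(3) = 5449/1800000 rad

Load 1 — applied couple M₀=7 kN·m at a=12/5 m (b=L-a=18/5):
  θ_1 = (M₀x²/(2L)-M₀(x-a)+C₁)/EI  [x>a] with C₁=M₀(3b²-L²)/(6L)=14/25 = (7·3²/(2·6)-7·(3-(12/5))+(14/25))/2000 = 161/200000 rad
Load 2 — point force P=16 kN at a=2 m (b=L-a=4):
  θ_2 = -Pa(2L²-6Lx+3x²+a²)/(6LEI)  [x>a] = -16·2·(2·6²-6·6·3+3·3²+2²)/(6·6·2000) = 1/450 rad
Superposition: θ = Σ θ_i = 5449/1800000 rad ≈ 0.003027 rad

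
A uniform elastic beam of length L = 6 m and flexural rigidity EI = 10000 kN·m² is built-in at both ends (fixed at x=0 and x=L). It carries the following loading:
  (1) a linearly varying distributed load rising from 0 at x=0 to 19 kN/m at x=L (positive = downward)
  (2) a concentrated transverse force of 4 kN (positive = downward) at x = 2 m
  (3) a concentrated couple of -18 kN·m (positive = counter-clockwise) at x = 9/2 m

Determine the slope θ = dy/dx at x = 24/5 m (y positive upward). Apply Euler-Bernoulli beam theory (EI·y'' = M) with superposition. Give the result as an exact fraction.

Load 1 — triangular load w₀=19 kN/m (0→w₀ over full span):
  θ_1 = -w₀(2x(L-x)(L-2x)(x+2L)+x²(L-x)²)/(120LEI) = -19·(2·(24/5)·(6-(24/5))·(6-2·(24/5))·((24/5)+2·6)+(24/5)²·(6-(24/5))²)/(120·6·10000) = 684/390625 rad
Load 2 — point force P=4 kN at a=2 m (b=L-a=4):
  θ_2 = Pa²(L-x)(2bL-(3b+a)(L-x))/(2L³EI)  [x>a] = 4·2²·(6-(24/5))·(2·4·6-(3·4+2)·(6-(24/5)))/(2·6³·10000) = 13/93750 rad
Load 3 — applied couple M₀=-18 kN·m at a=9/2 m (b=L-a=3/2):
  θ_3 = (R_Ax²/2 - M_Ax - M₀(x-a))/EI  [x>a] with R_A=-27/8, M_A=-45/8 = ((-27/8)·(24/5)²/2 - (-45/8)·(24/5) - (-18)·((24/5)-(9/2)))/10000 = -81/125000 rad
Superposition: θ = Σ θ_i = 11641/9375000 rad ≈ 0.001242 rad

θ(24/5) = 11641/9375000 rad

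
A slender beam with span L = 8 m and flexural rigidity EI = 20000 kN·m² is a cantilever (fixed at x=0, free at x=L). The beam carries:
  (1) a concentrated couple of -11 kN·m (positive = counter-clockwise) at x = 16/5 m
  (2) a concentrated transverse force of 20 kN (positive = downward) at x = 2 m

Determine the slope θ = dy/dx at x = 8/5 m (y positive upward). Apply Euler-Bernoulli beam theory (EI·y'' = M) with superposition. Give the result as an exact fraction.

Load 1 — applied couple M₀=-11 kN·m at a=16/5 m (b=L-a=24/5):
  θ_1 = M₀x/EI  [x≤a] = (-11)·(8/5)/20000 = -11/12500 rad
Load 2 — point force P=20 kN at a=2 m (b=L-a=6):
  θ_2 = -Px(2a-x)/(2EI)  [x≤a] = -20·(8/5)·(2·2-(8/5))/(2·20000) = -6/3125 rad
Superposition: θ = Σ θ_i = -7/2500 rad ≈ -0.002800 rad

θ(8/5) = -7/2500 rad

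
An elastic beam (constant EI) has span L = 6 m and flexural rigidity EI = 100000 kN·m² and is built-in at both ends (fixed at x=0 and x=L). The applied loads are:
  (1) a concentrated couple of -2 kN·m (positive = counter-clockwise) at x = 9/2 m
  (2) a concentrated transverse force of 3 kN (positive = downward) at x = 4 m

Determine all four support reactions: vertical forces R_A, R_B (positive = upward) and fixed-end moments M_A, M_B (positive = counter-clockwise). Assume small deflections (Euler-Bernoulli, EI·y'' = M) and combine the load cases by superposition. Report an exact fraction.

Load 1 — applied couple M₀=-2 kN·m at a=9/2 m (b=L-a=3/2):
  R_A = 6M₀ab/L³ = 6·(-2)·(9/2)·(3/2)/6³ = -3/8 kN
  M_A = M₀b(2a-b)/L² = (-2)·(3/2)·(2·(9/2)-(3/2))/6² = -5/8 kN·m
  R_B = -6M₀ab/L³ = -6·(-2)·(9/2)·(3/2)/6³ = 3/8 kN
  M_B = M₀a(2b-a)/L² = (-2)·(9/2)·(2·(3/2)-(9/2))/6² = 3/8 kN·m
Load 2 — point force P=3 kN at a=4 m (b=L-a=2):
  R_A = Pb²(3a+b)/L³ = 3·2²·(3·4+2)/6³ = 7/9 kN
  M_A = Pab²/L² = 3·4·2²/6² = 4/3 kN·m
  R_B = Pa²(a+3b)/L³ = 3·4²·(4+3·2)/6³ = 20/9 kN
  M_B = -Pa²b/L² = -3·4²·2/6² = -8/3 kN·m
Superposition: R_A = 29/72 kN, M_A = 17/24 kN·m, R_B = 187/72 kN, M_B = -55/24 kN·m

R_A = 29/72 kN, M_A = 17/24 kN·m, R_B = 187/72 kN, M_B = -55/24 kN·m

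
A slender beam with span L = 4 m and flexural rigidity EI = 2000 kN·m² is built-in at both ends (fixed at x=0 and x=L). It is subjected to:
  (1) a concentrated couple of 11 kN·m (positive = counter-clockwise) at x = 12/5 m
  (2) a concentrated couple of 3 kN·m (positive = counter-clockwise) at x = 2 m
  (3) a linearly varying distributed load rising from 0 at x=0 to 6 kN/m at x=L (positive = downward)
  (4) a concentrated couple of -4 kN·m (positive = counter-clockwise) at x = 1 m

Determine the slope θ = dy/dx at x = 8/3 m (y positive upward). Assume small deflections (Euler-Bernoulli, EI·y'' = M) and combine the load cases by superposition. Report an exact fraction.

Load 1 — applied couple M₀=11 kN·m at a=12/5 m (b=L-a=8/5):
  θ_1 = (R_Ax²/2 - M_Ax - M₀(x-a))/EI  [x>a] with R_A=99/25, M_A=88/25 = ((99/25)·(8/3)²/2 - (88/25)·(8/3) - 11·((8/3)-(12/5)))/2000 = 11/12500 rad
Load 2 — applied couple M₀=3 kN·m at a=2 m (b=L-a=2):
  θ_2 = (R_Ax²/2 - M_Ax - M₀(x-a))/EI  [x>a] with R_A=9/8, M_A=3/4 = ((9/8)·(8/3)²/2 - (3/4)·(8/3) - 3·((8/3)-2))/2000 = 0 rad
Load 3 — triangular load w₀=6 kN/m (0→w₀ over full span):
  θ_3 = -w₀(2x(L-x)(L-2x)(x+2L)+x²(L-x)²)/(120LEI) = -6·(2·(8/3)·(4-(8/3))·(4-2·(8/3))·((8/3)+2·4)+(8/3)²·(4-(8/3))²)/(120·4·2000) = 28/50625 rad
Load 4 — applied couple M₀=-4 kN·m at a=1 m (b=L-a=3):
  θ_4 = (R_Ax²/2 - M_Ax - M₀(x-a))/EI  [x>a] with R_A=-9/8, M_A=3/4 = ((-9/8)·(8/3)²/2 - (3/4)·(8/3) - (-4)·((8/3)-1))/2000 = 1/3000 rad
Superposition: θ = Σ θ_i = 3577/2025000 rad ≈ 0.001766 rad

θ(8/3) = 3577/2025000 rad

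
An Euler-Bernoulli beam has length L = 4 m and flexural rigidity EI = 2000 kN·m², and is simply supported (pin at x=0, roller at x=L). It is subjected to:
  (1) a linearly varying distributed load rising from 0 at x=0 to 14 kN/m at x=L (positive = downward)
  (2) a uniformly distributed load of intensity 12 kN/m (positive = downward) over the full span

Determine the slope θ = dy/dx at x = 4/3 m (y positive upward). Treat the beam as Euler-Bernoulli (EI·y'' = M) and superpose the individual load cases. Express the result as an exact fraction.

Load 1 — triangular load w₀=14 kN/m (0→w₀ over full span):
  θ_1 = -w₀(7L⁴-30L²x²+15x⁴)/(360LEI) = -14·(7·4⁴-30·4²·(4/3)²+15·(4/3)⁴)/(360·4·2000) = -728/151875 rad
Load 2 — uniform load w=12 kN/m over full span:
  θ_2 = -w(L³-6Lx²+4x³)/(24EI) = -12·(4³-6·4·(4/3)²+4·(4/3)³)/(24·2000) = -26/3375 rad
Superposition: θ = Σ θ_i = -1898/151875 rad ≈ -0.012497 rad

θ(4/3) = -1898/151875 rad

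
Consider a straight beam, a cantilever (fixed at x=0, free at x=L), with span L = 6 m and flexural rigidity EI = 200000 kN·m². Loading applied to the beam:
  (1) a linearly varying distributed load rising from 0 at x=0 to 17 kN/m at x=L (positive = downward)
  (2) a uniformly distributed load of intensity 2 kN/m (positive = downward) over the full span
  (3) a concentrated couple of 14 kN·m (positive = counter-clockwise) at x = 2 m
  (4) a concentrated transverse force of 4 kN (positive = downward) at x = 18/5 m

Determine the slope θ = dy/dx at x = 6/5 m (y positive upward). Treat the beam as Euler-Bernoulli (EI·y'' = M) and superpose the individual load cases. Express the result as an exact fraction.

Load 1 — triangular load w₀=17 kN/m (0→w₀ over full span):
  θ_1 = (w₀Lx²/4-w₀L²x/3-w₀x⁴/(24L))/EI = (17·6·(6/5)²/4-17·6²·(6/5)/3-17·(6/5)⁴/(24·6))/200000 = -130203/125000000 rad
Load 2 — uniform load w=2 kN/m over full span:
  θ_2 = -wx(x²-3Lx+3L²)/(6EI) = -2·(6/5)·((6/5)²-3·6·(6/5)+3·6²)/(6·200000) = -549/3125000 rad
Load 3 — applied couple M₀=14 kN·m at a=2 m (b=L-a=4):
  θ_3 = M₀x/EI  [x≤a] = 14·(6/5)/200000 = 21/250000 rad
Load 4 — point force P=4 kN at a=18/5 m (b=L-a=12/5):
  θ_4 = -Px(2a-x)/(2EI)  [x≤a] = -4·(6/5)·(2·(18/5)-(6/5))/(2·200000) = -9/125000 rad
Superposition: θ = Σ θ_i = -150663/125000000 rad ≈ -0.001205 rad

θ(6/5) = -150663/125000000 rad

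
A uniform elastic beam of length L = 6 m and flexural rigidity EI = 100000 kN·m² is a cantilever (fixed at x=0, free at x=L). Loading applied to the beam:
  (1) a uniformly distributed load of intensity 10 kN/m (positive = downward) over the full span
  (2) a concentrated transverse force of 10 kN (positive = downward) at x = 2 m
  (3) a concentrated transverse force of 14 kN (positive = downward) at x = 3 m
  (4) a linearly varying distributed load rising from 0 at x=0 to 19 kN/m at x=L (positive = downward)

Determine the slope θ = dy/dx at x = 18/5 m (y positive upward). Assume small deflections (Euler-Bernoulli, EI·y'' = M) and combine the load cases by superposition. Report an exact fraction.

θ(18/5) = -139619/15625000 rad

Load 1 — uniform load w=10 kN/m over full span:
  θ_1 = -wx(x²-3Lx+3L²)/(6EI) = -10·(18/5)·((18/5)²-3·6·(18/5)+3·6²)/(6·100000) = -1053/312500 rad
Load 2 — point force P=10 kN at a=2 m (b=L-a=4):
  θ_2 = -Pa²/(2EI)  [x>a] = -10·2²/(2·100000) = -1/5000 rad
Load 3 — point force P=14 kN at a=3 m (b=L-a=3):
  θ_3 = -Pa²/(2EI)  [x>a] = -14·3²/(2·100000) = -63/100000 rad
Load 4 — triangular load w₀=19 kN/m (0→w₀ over full span):
  θ_4 = (w₀Lx²/4-w₀L²x/3-w₀x⁴/(24L))/EI = (19·6·(18/5)²/4-19·6²·(18/5)/3-19·(18/5)⁴/(24·6))/100000 = -296001/62500000 rad
Superposition: θ = Σ θ_i = -139619/15625000 rad ≈ -0.008936 rad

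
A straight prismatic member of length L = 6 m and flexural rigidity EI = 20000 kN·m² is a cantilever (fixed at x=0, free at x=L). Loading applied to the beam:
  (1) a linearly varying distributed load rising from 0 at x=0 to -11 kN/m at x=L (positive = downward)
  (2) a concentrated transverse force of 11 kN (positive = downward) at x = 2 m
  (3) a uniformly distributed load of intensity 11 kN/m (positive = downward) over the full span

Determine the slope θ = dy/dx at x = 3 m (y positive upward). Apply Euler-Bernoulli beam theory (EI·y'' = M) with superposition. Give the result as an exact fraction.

Load 1 — triangular load w₀=-11 kN/m (0→w₀ over full span):
  θ_1 = (w₀Lx²/4-w₀L²x/3-w₀x⁴/(24L))/EI = ((-11)·6·3²/4-(-11)·6²·3/3-(-11)·3⁴/(24·6))/20000 = 4059/320000 rad
Load 2 — point force P=11 kN at a=2 m (b=L-a=4):
  θ_2 = -Pa²/(2EI)  [x>a] = -11·2²/(2·20000) = -11/10000 rad
Load 3 — uniform load w=11 kN/m over full span:
  θ_3 = -wx(x²-3Lx+3L²)/(6EI) = -11·3·(3²-3·6·3+3·6²)/(6·20000) = -693/40000 rad
Superposition: θ = Σ θ_i = -1837/320000 rad ≈ -0.005741 rad

θ(3) = -1837/320000 rad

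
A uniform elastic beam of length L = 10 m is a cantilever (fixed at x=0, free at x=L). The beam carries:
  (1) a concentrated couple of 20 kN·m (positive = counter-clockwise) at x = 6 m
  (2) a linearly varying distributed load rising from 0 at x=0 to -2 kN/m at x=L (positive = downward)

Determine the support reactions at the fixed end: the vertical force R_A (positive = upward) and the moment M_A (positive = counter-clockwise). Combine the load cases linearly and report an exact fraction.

Load 1 — applied couple M₀=20 kN·m at a=6 m (b=L-a=4):
  R_A = 0 kN
  M_A = -M₀ = -20 kN·m
Load 2 — triangular load w₀=-2 kN/m (0→w₀ over full span):
  R_A = w₀L/2 = (-2)·10/2 = -10 kN
  M_A = w₀L²/3 = (-2)·10²/3 = -200/3 kN·m
Superposition: R_A = -10 kN, M_A = -260/3 kN·m

R_A = -10 kN, M_A = -260/3 kN·m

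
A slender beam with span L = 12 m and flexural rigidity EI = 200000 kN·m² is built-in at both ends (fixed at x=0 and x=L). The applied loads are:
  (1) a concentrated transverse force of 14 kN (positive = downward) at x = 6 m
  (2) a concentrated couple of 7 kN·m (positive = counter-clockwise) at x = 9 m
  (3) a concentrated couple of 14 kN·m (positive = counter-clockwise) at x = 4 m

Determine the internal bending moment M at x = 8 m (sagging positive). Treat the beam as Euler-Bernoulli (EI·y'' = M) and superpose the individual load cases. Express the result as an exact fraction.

Load 1 — point force P=14 kN at a=6 m (b=L-a=6):
  M_1 = Pa²(a+3b)(L-x)/L³ - Pa²b/L²  [x>a] = 14·6²·(6+3·6)·(12-8)/12³ - 14·6²·6/12² = 7 kN·m
Load 2 — applied couple M₀=7 kN·m at a=9 m (b=L-a=3):
  M_2 = R_Ax - M_A  [x≤a] with R_A=21/32, M_A=35/16 = (21/32)·8 - (35/16) = 49/16 kN·m
Load 3 — applied couple M₀=14 kN·m at a=4 m (b=L-a=8):
  M_3 = R_Ax - M_A - M₀  [x>a] with R_A=14/9, M_A=0 = (14/9)·8 - 0 - 14 = -14/9 kN·m
Superposition: M = Σ M_i = 1225/144 kN·m ≈ 8.506944 kN·m

M(8) = 1225/144 kN·m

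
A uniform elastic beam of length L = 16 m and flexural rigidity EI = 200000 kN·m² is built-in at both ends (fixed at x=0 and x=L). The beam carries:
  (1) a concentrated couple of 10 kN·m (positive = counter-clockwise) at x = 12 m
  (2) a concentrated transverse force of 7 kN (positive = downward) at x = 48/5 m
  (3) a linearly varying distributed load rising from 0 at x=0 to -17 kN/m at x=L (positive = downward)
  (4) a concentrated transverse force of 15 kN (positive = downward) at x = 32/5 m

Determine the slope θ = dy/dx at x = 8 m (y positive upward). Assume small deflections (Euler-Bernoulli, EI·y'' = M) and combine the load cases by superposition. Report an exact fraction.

Load 1 — applied couple M₀=10 kN·m at a=12 m (b=L-a=4):
  θ_1 = (R_Ax²/2 - M_Ax)/EI  [x≤a] with R_A=45/64, M_A=25/8 = ((45/64)·8²/2 - (25/8)·8)/200000 = -1/80000 rad
Load 2 — point force P=7 kN at a=48/5 m (b=L-a=32/5):
  θ_2 = -Pb²x(2aL-(3a+b)x)/(2L³EI)  [x≤a] = -7·(32/5)²·8·(2·(48/5)·16-(3·(48/5)+(32/5))·8)/(2·16³·200000) = -14/390625 rad
Load 3 — triangular load w₀=-17 kN/m (0→w₀ over full span):
  θ_3 = -w₀(2x(L-x)(L-2x)(x+2L)+x²(L-x)²)/(120LEI) = -(-17)·(2·8·(16-8)·(16-2·8)·(8+2·16)+8²·(16-8)²)/(120·16·200000) = 17/93750 rad
Load 4 — point force P=15 kN at a=32/5 m (b=L-a=48/5):
  θ_4 = Pa²(L-x)(2bL-(3b+a)(L-x))/(2L³EI)  [x>a] = 15·(32/5)²·(16-8)·(2·(48/5)·16-(3·(48/5)+(32/5))·(16-8))/(2·16³·200000) = 6/78125 rad
Superposition: θ = Σ θ_i = 31469/150000000 rad ≈ 0.000210 rad

θ(8) = 31469/150000000 rad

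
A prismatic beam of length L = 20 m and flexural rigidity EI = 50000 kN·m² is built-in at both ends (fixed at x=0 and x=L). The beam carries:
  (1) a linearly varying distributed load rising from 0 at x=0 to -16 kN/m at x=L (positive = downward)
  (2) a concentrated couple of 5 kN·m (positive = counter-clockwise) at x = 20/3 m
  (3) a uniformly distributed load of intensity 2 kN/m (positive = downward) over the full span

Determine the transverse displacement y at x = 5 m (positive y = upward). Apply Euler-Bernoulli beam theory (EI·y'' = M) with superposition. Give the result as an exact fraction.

Load 1 — triangular load w₀=-16 kN/m (0→w₀ over full span):
  y_1 = -w₀x²(L-x)²(x+2L)/(120LEI) = -(-16)·5²·(20-5)²·(5+2·20)/(120·20·50000) = 27/800 m
Load 2 — applied couple M₀=5 kN·m at a=20/3 m (b=L-a=40/3):
  y_2 = (R_Ax³/6 - M_Ax²/2)/EI  [x≤a] with R_A=1/3, M_A=0 = ((1/3)·5³/6 - 0·5²/2)/50000 = 1/7200 m
Load 3 — uniform load w=2 kN/m over full span:
  y_3 = -wx²(L-x)²/(24EI) = -2·5²·(20-5)²/(24·50000) = -3/320 m
Superposition: y = Σ y_i = 353/14400 m ≈ 0.024514 m

y(5) = 353/14400 m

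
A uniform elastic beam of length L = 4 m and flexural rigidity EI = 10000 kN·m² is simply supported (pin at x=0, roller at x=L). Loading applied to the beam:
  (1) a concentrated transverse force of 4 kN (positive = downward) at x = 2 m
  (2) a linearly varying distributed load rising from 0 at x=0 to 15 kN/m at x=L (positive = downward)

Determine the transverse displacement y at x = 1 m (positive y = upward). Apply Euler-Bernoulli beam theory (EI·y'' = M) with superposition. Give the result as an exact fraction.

Load 1 — point force P=4 kN at a=2 m (b=L-a=2):
  y_1 = -Pbx(L²-b²-x²)/(6LEI)  [x≤a] = -4·2·1·(4²-2²-1²)/(6·4·10000) = -11/30000 m
Load 2 — triangular load w₀=15 kN/m (0→w₀ over full span):
  y_2 = -w₀x(7L⁴-10L²x²+3x⁴)/(360LEI) = -15·1·(7·4⁴-10·4²·1²+3·1⁴)/(360·4·10000) = -109/64000 m
Superposition: y = Σ y_i = -1987/960000 m ≈ -0.002070 m

y(1) = -1987/960000 m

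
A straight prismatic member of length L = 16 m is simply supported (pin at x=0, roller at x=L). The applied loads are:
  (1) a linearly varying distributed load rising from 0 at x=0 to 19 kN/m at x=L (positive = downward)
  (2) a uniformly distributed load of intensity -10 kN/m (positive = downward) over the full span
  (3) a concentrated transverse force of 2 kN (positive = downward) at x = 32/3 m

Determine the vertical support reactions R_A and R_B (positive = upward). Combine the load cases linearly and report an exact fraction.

R_A = -86/3 kN, R_B = 68/3 kN

Load 1 — triangular load w₀=19 kN/m (0→w₀ over full span):
  R_A = w₀L/6 = 19·16/6 = 152/3 kN
  R_B = w₀L/3 = 19·16/3 = 304/3 kN
Load 2 — uniform load w=-10 kN/m over full span:
  R_A = wL/2 = (-10)·16/2 = -80 kN
  R_B = wL/2 = (-10)·16/2 = -80 kN
Load 3 — point force P=2 kN at a=32/3 m (b=L-a=16/3):
  R_A = Pb/L = 2·(16/3)/16 = 2/3 kN
  R_B = Pa/L = 2·(32/3)/16 = 4/3 kN
Superposition: R_A = -86/3 kN, R_B = 68/3 kN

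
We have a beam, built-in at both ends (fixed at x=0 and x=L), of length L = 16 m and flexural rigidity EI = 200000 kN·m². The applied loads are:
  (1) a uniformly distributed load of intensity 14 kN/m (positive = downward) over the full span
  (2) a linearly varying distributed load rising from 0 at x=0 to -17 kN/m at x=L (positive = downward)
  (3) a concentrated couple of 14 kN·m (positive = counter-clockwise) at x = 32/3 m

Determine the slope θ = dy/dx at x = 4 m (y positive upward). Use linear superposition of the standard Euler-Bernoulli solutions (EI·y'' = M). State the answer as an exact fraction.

Load 1 — uniform load w=14 kN/m over full span:
  θ_1 = -wx(L-x)(L-2x)/(12EI) = -14·4·(16-4)·(16-2·4)/(12·200000) = -7/3125 rad
Load 2 — triangular load w₀=-17 kN/m (0→w₀ over full span):
  θ_2 = -w₀(2x(L-x)(L-2x)(x+2L)+x²(L-x)²)/(120LEI) = -(-17)·(2·4·(16-4)·(16-2·4)·(4+2·16)+4²·(16-4)²)/(120·16·200000) = 663/500000 rad
Load 3 — applied couple M₀=14 kN·m at a=32/3 m (b=L-a=16/3):
  θ_3 = (R_Ax²/2 - M_Ax)/EI  [x≤a] with R_A=7/6, M_A=14/3 = ((7/6)·4²/2 - (14/3)·4)/200000 = -7/150000 rad
Superposition: θ = Σ θ_i = -1441/1500000 rad ≈ -0.000961 rad

θ(4) = -1441/1500000 rad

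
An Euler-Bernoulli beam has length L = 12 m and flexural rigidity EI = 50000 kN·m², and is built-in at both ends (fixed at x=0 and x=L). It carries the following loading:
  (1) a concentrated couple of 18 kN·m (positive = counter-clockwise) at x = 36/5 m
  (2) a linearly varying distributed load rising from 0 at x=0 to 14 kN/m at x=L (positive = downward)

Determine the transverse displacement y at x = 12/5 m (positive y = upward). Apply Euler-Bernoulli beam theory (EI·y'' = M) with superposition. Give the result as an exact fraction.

Load 1 — applied couple M₀=18 kN·m at a=36/5 m (b=L-a=24/5):
  y_1 = (R_Ax³/6 - M_Ax²/2)/EI  [x≤a] with R_A=54/25, M_A=144/25 = ((54/25)·(12/5)³/6 - (144/25)·(12/5)²/2)/50000 = -2268/9765625 m
Load 2 — triangular load w₀=14 kN/m (0→w₀ over full span):
  y_2 = -w₀x²(L-x)²(x+2L)/(120LEI) = -14·(12/5)²·(12-(12/5))²·((12/5)+2·12)/(120·12·50000) = -133056/48828125 m
Superposition: y = Σ y_i = -144396/48828125 m ≈ -0.002957 m

y(12/5) = -144396/48828125 m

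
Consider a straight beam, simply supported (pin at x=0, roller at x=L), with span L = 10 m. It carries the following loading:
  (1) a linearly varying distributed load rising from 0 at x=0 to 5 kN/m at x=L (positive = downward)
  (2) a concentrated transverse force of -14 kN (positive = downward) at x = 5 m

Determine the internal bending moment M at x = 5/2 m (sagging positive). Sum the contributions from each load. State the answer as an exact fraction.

M(5/2) = 65/32 kN·m

Load 1 — triangular load w₀=5 kN/m (0→w₀ over full span):
  M_1 = w₀Lx/6 - w₀x³/(6L) = 5·10·(5/2)/6 - 5·(5/2)³/(6·10) = 625/32 kN·m
Load 2 — point force P=-14 kN at a=5 m (b=L-a=5):
  M_2 = Pbx/L  [x≤a] = (-14)·5·(5/2)/10 = -35/2 kN·m
Superposition: M = Σ M_i = 65/32 kN·m ≈ 2.031250 kN·m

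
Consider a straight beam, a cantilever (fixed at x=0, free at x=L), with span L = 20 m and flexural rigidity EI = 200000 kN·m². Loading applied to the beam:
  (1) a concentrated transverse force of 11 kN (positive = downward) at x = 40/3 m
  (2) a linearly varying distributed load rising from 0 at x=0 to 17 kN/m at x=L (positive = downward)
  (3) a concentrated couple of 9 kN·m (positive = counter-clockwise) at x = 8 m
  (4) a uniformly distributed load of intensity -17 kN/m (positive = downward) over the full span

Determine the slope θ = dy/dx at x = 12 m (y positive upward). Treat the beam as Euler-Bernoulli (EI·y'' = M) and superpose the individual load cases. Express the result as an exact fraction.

θ(12) = 2891/125000 rad

Load 1 — point force P=11 kN at a=40/3 m (b=L-a=20/3):
  θ_1 = -Px(2a-x)/(2EI)  [x≤a] = -11·12·(2·(40/3)-12)/(2·200000) = -121/25000 rad
Load 2 — triangular load w₀=17 kN/m (0→w₀ over full span):
  θ_2 = (w₀Lx²/4-w₀L²x/3-w₀x⁴/(24L))/EI = (17·20·12²/4-17·20²·12/3-17·12⁴/(24·20))/200000 = -9809/125000 rad
Load 3 — applied couple M₀=9 kN·m at a=8 m (b=L-a=12):
  θ_3 = M₀a/EI  [x>a] = 9·8/200000 = 9/25000 rad
Load 4 — uniform load w=-17 kN/m over full span:
  θ_4 = -wx(x²-3Lx+3L²)/(6EI) = -(-17)·12·(12²-3·20·12+3·20²)/(6·200000) = 663/6250 rad
Superposition: θ = Σ θ_i = 2891/125000 rad ≈ 0.023128 rad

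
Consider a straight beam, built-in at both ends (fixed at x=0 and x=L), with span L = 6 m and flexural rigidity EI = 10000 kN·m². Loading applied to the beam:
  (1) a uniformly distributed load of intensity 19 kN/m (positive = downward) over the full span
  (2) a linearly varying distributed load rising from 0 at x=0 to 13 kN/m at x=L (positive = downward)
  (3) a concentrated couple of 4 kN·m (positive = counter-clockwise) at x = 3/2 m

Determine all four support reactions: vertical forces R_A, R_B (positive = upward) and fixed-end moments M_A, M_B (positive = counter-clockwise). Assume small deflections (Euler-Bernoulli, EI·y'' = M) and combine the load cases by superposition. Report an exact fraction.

R_A = 1389/20 kN, M_A = 1437/20 kN·m, R_B = 1671/20 kN, M_B = -1583/20 kN·m

Load 1 — uniform load w=19 kN/m over full span:
  R_A = wL/2 = 19·6/2 = 57 kN
  M_A = wL²/12 = 19·6²/12 = 57 kN·m
  R_B = wL/2 = 19·6/2 = 57 kN
  M_B = -wL²/12 = -19·6²/12 = -57 kN·m
Load 2 — triangular load w₀=13 kN/m (0→w₀ over full span):
  R_A = 3w₀L/20 = 3·13·6/20 = 117/10 kN
  M_A = w₀L²/30 = 13·6²/30 = 78/5 kN·m
  R_B = 7w₀L/20 = 7·13·6/20 = 273/10 kN
  M_B = -w₀L²/20 = -13·6²/20 = -117/5 kN·m
Load 3 — applied couple M₀=4 kN·m at a=3/2 m (b=L-a=9/2):
  R_A = 6M₀ab/L³ = 6·4·(3/2)·(9/2)/6³ = 3/4 kN
  M_A = M₀b(2a-b)/L² = 4·(9/2)·(2·(3/2)-(9/2))/6² = -3/4 kN·m
  R_B = -6M₀ab/L³ = -6·4·(3/2)·(9/2)/6³ = -3/4 kN
  M_B = M₀a(2b-a)/L² = 4·(3/2)·(2·(9/2)-(3/2))/6² = 5/4 kN·m
Superposition: R_A = 1389/20 kN, M_A = 1437/20 kN·m, R_B = 1671/20 kN, M_B = -1583/20 kN·m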